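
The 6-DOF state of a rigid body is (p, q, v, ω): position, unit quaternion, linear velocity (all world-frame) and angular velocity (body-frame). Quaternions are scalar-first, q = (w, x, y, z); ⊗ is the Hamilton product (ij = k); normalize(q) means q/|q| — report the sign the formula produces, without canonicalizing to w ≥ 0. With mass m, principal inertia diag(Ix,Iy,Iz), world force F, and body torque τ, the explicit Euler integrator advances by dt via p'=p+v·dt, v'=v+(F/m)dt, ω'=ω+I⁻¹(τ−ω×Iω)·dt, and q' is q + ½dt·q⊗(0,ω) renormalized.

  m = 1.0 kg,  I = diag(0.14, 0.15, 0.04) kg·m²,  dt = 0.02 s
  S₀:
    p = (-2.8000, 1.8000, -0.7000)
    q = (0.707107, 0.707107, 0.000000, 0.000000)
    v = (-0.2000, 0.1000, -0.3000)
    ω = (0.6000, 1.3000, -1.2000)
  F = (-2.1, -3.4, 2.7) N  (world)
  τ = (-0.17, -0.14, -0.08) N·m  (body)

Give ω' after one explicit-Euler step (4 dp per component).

ω' = (0.5512, 1.2909, -1.2439)

ω×(Iω) gyroscopic = (0.1716, -0.0720, 0.0078)
(τ − ω×Iω)/I = (-2.4400, -0.4533, -2.1950)
ω + α·dt = (0.5512, 1.2909, -1.2439)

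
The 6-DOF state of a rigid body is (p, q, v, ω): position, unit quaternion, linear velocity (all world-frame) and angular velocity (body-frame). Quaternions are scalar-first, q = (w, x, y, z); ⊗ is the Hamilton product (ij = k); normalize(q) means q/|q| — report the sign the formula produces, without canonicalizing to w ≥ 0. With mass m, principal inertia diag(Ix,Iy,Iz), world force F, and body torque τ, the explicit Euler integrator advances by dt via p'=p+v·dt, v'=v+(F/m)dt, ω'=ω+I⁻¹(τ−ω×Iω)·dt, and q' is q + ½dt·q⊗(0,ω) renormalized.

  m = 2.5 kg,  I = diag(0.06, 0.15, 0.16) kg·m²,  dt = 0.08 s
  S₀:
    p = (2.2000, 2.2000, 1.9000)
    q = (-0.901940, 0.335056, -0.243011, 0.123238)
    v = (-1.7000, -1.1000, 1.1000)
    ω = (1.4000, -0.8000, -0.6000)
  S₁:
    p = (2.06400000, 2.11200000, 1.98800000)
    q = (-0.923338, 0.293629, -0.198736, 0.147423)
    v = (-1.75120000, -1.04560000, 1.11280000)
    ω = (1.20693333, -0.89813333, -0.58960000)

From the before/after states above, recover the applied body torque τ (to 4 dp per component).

τ = (-0.1400, -0.1000, -0.0800)

rate change Δω = (-0.19306667, -0.09813333, 0.01040000)
precession coupling = (0.0048, 0.0840, -0.1008)
applied torque τ = (-0.1400, -0.1000, -0.0800)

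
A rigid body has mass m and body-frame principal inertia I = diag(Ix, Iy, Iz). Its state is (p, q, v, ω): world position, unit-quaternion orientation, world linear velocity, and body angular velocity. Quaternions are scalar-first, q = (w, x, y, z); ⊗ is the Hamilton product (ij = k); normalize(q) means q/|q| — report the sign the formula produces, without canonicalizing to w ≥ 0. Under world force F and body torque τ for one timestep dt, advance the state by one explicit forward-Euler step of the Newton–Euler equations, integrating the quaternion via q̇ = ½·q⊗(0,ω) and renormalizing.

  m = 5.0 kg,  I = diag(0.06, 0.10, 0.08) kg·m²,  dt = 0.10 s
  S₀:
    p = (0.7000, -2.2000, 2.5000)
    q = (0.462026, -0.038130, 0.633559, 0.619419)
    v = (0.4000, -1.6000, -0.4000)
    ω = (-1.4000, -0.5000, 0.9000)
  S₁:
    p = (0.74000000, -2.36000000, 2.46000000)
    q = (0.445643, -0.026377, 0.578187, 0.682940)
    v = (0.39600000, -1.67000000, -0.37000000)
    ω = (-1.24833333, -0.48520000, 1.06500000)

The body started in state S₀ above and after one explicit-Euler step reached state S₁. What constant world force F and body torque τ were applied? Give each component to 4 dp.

rate change Δω = (0.15166667, 0.01480000, 0.16500000)
gyro term ω₀×Iω₀ = (0.0090, 0.0252, 0.0280)
applied torque τ = (0.1000, 0.0400, 0.1600)
Δv = v₁−v₀ = (-0.00400000, -0.07000000, 0.03000000)
F = m·Δv/dt = (-0.2000, -3.5000, 1.5000)

F = (-0.2000, -3.5000, 1.5000)
τ = (0.1000, 0.0400, 0.1600)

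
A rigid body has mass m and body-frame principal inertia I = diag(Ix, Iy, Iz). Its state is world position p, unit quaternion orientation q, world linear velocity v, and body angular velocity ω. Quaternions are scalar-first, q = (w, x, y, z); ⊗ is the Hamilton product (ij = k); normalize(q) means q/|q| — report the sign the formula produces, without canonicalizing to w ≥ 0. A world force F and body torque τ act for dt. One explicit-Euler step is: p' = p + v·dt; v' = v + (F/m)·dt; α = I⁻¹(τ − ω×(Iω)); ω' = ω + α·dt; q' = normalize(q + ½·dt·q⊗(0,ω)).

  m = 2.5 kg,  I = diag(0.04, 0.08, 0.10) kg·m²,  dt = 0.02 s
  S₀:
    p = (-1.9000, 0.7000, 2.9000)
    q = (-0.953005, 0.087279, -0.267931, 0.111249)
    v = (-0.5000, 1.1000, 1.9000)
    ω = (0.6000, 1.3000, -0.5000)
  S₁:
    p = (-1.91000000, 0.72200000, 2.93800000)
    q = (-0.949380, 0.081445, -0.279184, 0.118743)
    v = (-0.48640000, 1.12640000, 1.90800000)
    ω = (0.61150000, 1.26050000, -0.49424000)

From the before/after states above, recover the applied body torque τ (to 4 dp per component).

τ = (0.0100, -0.1400, 0.0600)

rate change Δω = (0.01150000, -0.03950000, 0.00576000)
precession coupling = (-0.0130, 0.0180, 0.0312)
applied torque τ = (0.0100, -0.1400, 0.0600)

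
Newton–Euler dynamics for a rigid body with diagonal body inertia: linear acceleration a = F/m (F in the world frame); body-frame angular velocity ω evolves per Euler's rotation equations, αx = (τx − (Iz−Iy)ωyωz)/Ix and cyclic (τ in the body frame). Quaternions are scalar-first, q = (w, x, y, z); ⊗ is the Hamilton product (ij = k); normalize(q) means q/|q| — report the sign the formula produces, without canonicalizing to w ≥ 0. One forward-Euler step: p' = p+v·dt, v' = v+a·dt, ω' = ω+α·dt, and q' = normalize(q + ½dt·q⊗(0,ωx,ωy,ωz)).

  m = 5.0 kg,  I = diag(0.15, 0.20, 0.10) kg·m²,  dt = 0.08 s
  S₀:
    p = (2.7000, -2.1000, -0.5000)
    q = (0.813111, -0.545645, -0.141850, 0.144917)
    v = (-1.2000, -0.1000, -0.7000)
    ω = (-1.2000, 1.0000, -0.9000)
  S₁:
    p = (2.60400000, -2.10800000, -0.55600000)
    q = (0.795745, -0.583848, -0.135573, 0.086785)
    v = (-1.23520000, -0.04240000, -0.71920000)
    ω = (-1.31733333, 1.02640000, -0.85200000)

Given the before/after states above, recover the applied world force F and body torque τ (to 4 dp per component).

F = (-2.2000, 3.6000, -1.2000)
τ = (-0.1300, 0.1200, 0.0000)

Δω = ω₁−ω₀ = (-0.11733333, 0.02640000, 0.04800000)
gyro term ω₀×Iω₀ = (0.0900, 0.0540, -0.0600)
applied torque τ = (-0.1300, 0.1200, 0.0000)
Δv = v₁−v₀ = (-0.03520000, 0.05760000, -0.01920000)
applied force F = (-2.2000, 3.6000, -1.2000)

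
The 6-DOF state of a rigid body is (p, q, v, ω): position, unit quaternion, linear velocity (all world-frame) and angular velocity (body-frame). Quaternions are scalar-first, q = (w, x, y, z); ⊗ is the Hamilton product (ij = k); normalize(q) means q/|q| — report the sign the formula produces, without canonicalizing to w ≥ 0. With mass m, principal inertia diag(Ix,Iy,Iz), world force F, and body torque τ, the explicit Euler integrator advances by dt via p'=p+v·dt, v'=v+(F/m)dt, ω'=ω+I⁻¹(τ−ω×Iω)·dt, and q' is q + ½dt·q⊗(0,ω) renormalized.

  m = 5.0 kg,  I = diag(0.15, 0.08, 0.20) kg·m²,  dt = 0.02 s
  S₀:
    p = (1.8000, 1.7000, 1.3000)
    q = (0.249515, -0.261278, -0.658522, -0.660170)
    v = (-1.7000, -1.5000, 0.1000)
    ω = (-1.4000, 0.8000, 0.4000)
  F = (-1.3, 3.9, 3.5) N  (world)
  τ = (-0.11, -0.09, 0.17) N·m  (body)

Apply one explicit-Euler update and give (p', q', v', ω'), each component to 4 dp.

p' = (1.7660, 1.6700, 1.3020)
q' = (0.2537, -0.2621, -0.6461, -0.6704)
v' = (-1.7052, -1.4844, 0.1140)
ω' = (-1.4198, 0.7705, 0.4092)

precession coupling ω×(Iω) = (0.0384, 0.0280, 0.0784)
α = I⁻¹(τ − ω×Iω) = (-0.9893, -1.4750, 0.4580)
new body rate ω' = (-1.4198, 0.7705, 0.4092)
2q̇ = q⊗(0,ω) = (0.4250964, -0.0845938, 1.2283612, -1.0311472)
updated quaternion q' = (0.2537, -0.2621, -0.6461, -0.6704)
p' = p + v·dt = (1.7660, 1.6700, 1.3020)
new velocity v' = (-1.7052, -1.4844, 0.1140)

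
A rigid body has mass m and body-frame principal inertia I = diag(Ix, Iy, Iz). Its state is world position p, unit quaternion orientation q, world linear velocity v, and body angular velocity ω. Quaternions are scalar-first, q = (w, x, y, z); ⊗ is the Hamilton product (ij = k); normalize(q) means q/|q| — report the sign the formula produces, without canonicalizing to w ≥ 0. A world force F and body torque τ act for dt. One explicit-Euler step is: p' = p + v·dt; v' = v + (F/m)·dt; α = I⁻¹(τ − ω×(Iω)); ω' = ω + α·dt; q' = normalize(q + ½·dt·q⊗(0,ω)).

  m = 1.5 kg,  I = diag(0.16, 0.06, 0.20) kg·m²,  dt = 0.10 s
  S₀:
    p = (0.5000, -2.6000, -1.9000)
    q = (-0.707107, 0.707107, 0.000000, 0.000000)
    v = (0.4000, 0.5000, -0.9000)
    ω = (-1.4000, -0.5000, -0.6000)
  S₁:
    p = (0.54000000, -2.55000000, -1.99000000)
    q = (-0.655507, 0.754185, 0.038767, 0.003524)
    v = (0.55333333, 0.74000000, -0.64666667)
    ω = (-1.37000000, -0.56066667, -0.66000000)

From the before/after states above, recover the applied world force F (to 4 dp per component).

F = (2.3000, 3.6000, 3.8000)

Δv = v₁−v₀ = (0.15333333, 0.24000000, 0.25333333)
F = m·Δv/dt = (2.3000, 3.6000, 3.8000)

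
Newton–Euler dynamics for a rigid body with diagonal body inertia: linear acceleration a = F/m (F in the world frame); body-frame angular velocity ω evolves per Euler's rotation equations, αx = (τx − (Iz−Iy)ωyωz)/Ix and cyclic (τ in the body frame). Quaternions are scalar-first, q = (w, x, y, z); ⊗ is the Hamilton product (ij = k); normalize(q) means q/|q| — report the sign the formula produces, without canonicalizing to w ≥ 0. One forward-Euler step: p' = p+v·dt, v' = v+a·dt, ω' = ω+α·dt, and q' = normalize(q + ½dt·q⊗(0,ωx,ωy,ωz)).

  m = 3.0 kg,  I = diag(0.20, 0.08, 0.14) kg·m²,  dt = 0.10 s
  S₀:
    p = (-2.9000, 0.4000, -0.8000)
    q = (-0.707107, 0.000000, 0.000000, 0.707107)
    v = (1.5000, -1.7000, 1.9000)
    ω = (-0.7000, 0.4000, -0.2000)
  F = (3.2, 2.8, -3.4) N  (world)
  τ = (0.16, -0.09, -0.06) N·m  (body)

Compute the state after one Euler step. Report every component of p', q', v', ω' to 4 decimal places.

p' = (-2.7500, 0.2300, -0.6100)
q' = (-0.6994, 0.0106, -0.0389, 0.7136)
v' = (1.6067, -1.6067, 1.7867)
ω' = (-0.6176, 0.2770, -0.2669)

linear accel F/m = (1.0667, 0.9333, -1.1333)
p' = p + v·dt = (-2.7500, 0.2300, -0.6100)
new velocity v' = (1.6067, -1.6067, 1.7867)
gyro term ω×Iω = (-0.0048, 0.0084, 0.0336)
α = I⁻¹(τ − ω×Iω) = (0.8240, -1.2300, -0.6686)
new body rate ω' = (-0.6176, 0.2770, -0.2669)
q⊗(0,ω) = (0.1414214, 0.2121321, -0.7778177, 0.1414214)
q' = normalize(q + ½dt·q⊗(0,ω)) = (-0.6994, 0.0106, -0.0389, 0.7136)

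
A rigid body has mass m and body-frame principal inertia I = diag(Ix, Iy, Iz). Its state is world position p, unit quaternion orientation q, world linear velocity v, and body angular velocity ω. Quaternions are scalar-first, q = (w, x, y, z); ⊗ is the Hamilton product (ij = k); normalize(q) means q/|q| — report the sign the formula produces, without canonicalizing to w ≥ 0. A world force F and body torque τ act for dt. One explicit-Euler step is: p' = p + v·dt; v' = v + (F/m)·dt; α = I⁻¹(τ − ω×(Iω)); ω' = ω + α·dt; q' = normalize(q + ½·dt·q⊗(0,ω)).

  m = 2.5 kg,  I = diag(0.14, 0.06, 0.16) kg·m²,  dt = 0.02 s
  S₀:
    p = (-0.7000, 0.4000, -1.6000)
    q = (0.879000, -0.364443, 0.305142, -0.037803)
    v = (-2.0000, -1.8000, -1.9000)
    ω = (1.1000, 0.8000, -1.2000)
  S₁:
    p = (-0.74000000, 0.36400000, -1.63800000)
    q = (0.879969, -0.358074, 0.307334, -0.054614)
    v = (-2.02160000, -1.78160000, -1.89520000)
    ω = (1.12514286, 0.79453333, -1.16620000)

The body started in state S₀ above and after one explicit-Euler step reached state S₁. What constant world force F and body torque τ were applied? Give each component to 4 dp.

F = (-2.7000, 2.3000, 0.6000)
τ = (0.0800, 0.0100, 0.2000)

Δv = v₁−v₀ = (-0.02160000, 0.01840000, 0.00480000)
F = m·Δv/dt = (-2.7000, 2.3000, 0.6000)
ω₁ − ω₀ = (0.02514286, -0.00546667, 0.03380000)
precession coupling = (-0.0960, 0.0264, -0.0704)
applied torque τ = (0.0800, 0.0100, 0.2000)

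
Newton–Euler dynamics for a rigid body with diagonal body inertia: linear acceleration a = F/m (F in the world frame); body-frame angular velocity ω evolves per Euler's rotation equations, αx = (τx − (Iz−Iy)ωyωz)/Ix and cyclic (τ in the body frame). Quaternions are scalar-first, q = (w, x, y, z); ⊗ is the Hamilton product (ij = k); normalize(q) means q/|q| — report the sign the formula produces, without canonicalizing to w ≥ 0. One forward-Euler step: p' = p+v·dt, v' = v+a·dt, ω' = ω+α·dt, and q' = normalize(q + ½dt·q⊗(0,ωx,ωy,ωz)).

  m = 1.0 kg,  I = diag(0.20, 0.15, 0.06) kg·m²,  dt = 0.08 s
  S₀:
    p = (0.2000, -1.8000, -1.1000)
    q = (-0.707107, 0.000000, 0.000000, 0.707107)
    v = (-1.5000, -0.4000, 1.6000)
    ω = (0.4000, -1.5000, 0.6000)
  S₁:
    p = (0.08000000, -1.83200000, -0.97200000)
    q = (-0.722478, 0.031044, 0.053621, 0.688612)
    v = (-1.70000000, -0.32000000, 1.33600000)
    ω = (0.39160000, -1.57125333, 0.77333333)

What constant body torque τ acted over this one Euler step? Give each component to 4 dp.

rate change Δω = (-0.00840000, -0.07125333, 0.17333333)
τ = I·(Δω/dt) + ω₀×(Iω₀) = (0.0600, -0.1000, 0.1600)

τ = (0.0600, -0.1000, 0.1600)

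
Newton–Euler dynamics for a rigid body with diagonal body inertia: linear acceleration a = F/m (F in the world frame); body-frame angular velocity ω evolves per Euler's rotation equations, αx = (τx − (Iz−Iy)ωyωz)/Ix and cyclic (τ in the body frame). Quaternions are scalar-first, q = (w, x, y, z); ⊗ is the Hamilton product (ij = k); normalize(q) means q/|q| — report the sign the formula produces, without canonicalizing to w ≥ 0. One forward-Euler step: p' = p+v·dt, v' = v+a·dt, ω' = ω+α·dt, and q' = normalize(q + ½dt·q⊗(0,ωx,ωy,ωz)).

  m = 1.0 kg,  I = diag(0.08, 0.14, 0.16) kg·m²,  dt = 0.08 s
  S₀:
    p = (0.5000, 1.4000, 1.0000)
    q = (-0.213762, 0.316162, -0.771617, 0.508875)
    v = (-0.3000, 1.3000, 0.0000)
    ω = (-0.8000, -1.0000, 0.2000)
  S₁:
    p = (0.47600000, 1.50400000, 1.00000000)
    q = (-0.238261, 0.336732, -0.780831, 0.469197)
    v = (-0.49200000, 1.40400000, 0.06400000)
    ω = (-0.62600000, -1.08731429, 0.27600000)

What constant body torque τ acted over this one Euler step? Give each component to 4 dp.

ω₁ − ω₀ = (0.17400000, -0.08731429, 0.07600000)
ω₀×(Iω₀) = (-0.0040, 0.0128, 0.0480)
I·α + gyro = (0.1700, -0.1400, 0.2000)

τ = (0.1700, -0.1400, 0.2000)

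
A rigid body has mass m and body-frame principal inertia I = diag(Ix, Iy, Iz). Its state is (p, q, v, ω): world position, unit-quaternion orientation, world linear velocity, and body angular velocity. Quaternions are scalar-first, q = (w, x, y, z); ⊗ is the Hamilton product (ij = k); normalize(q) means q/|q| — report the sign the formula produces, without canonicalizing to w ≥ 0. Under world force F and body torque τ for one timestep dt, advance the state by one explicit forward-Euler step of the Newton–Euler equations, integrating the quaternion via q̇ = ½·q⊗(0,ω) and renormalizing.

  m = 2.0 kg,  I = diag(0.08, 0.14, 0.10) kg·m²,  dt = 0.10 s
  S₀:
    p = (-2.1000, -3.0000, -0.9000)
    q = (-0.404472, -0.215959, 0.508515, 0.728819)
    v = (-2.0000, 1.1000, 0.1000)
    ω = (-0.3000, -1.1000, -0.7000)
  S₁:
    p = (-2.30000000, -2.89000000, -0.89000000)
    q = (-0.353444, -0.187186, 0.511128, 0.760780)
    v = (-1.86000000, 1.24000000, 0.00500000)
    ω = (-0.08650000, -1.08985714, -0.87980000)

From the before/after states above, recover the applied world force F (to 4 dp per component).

F = (2.8000, 2.8000, -1.9000)

v₁ − v₀ = (0.14000000, 0.14000000, -0.09500000)
F = m·Δv/dt = (2.8000, 2.8000, -1.9000)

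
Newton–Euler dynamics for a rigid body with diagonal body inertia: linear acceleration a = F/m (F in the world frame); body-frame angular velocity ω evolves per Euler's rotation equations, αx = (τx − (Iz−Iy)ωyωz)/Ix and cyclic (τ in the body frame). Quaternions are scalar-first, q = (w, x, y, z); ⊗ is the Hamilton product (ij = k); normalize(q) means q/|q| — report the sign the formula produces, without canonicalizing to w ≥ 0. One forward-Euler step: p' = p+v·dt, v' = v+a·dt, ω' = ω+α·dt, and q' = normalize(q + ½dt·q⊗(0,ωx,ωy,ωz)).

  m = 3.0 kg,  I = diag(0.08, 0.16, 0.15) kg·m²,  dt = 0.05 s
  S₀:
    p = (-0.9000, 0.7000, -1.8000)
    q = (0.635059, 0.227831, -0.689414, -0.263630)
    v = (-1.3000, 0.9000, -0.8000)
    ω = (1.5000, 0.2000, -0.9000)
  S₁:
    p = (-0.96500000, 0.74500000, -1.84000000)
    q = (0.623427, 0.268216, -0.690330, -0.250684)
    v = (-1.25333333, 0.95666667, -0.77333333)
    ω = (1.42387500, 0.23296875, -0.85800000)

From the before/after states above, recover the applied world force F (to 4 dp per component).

F = (2.8000, 3.4000, 1.6000)

v₁ − v₀ = (0.04666667, 0.05666667, 0.02666667)
applied force F = (2.8000, 3.4000, 1.6000)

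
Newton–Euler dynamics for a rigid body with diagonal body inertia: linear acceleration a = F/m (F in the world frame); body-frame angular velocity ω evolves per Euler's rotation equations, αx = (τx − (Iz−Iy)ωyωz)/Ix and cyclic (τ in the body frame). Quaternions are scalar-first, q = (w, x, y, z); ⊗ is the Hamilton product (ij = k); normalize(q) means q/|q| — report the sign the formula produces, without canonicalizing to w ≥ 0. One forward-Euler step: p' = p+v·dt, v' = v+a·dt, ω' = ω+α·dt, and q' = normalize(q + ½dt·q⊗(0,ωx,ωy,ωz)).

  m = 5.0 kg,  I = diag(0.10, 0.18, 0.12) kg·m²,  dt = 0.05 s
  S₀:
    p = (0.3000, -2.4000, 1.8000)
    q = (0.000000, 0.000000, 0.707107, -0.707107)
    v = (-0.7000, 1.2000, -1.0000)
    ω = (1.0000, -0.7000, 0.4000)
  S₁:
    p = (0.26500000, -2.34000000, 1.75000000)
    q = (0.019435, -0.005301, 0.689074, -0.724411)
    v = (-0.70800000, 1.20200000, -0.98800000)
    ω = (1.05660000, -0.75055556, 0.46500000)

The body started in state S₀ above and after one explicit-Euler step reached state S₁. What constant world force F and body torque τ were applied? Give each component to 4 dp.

v₁ − v₀ = (-0.00800000, 0.00200000, 0.01200000)
m·(v₁−v₀)/dt = (-0.8000, 0.2000, 1.2000)
Δω = ω₁−ω₀ = (0.05660000, -0.05055556, 0.06500000)
ω₀×(Iω₀) = (0.0168, -0.0080, -0.0560)
τ = I·(Δω/dt) + ω₀×(Iω₀) = (0.1300, -0.1900, 0.1000)

F = (-0.8000, 0.2000, 1.2000)
τ = (0.1300, -0.1900, 0.1000)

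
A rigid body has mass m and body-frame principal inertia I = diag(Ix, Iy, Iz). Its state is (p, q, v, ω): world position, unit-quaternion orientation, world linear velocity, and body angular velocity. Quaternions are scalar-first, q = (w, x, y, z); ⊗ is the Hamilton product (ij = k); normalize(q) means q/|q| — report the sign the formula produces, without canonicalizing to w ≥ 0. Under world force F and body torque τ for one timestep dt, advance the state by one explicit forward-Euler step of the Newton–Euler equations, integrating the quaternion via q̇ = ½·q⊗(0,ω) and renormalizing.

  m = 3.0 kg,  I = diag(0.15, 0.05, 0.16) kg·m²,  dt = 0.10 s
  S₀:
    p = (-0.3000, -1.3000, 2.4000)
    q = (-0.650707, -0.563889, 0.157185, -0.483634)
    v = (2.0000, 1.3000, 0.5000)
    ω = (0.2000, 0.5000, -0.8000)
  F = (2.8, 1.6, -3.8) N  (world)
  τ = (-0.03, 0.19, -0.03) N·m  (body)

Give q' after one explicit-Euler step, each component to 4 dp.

q⊗(0,ω) = (-0.3527219, -0.0140724, -0.8731915, 0.2071841)
q' = normalize(q + ½dt·q⊗(0,ω)) = (-0.6676, -0.5639, 0.1134, -0.4727)

q' = (-0.6676, -0.5639, 0.1134, -0.4727)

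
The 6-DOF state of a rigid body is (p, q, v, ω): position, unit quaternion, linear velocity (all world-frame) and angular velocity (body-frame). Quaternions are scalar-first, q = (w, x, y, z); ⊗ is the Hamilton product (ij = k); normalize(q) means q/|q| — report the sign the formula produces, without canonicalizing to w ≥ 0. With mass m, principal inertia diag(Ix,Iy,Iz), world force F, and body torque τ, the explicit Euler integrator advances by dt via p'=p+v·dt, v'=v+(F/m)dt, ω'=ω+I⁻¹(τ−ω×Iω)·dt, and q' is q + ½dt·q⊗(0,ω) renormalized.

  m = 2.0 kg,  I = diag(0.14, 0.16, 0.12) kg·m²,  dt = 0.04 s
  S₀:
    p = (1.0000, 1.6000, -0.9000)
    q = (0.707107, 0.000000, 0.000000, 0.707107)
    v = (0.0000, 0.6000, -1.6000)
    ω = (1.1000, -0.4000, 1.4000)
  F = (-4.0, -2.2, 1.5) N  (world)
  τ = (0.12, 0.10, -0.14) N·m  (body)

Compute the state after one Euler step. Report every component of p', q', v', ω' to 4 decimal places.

p' = (1.0000, 1.6240, -0.9640)
q' = (0.6869, 0.0212, 0.0099, 0.7264)
v' = (-0.0800, 0.5560, -1.5700)
ω' = (1.1279, -0.3827, 1.3563)

α = I⁻¹(τ − ω×Iω) = (0.6971, 0.4325, -1.0933)
new body rate ω' = (1.1279, -0.3827, 1.3563)
Hamilton product q⊗(0,ω) = (-0.9899498, 1.0606605, 0.4949749, 0.9899498)
updated quaternion q' = (0.6869, 0.0212, 0.0099, 0.7264)
linear accel F/m = (-2.0000, -1.1000, 0.7500)
p + v·dt = (1.0000, 1.6240, -0.9640)
v + (F/m)dt = (-0.0800, 0.5560, -1.5700)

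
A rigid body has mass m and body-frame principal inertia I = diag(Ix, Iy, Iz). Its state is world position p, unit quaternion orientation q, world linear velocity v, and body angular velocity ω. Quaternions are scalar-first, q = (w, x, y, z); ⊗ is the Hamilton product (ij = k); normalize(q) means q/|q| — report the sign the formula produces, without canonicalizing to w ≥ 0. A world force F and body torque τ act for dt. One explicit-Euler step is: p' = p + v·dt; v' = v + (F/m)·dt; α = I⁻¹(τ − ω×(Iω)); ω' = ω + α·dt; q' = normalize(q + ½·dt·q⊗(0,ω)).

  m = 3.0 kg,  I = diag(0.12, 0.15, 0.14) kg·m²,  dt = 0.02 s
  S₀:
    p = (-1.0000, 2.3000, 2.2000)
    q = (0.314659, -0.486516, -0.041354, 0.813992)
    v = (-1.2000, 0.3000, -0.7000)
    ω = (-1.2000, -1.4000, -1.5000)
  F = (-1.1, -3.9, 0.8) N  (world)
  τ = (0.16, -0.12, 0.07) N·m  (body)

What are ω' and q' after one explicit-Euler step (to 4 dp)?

ω' = (-1.1698, -1.4112, -1.4972)
q' = (0.3204, -0.4781, -0.0628, 0.8154)

angular accel α = (1.5083, -0.5600, 0.1400)
ω + α·dt = (-1.1698, -1.4112, -1.4972)
Hamilton product q⊗(0,ω) = (0.5792732, 0.8240290, -2.1470870, 0.1595091)
updated quaternion q' = (0.3204, -0.4781, -0.0628, 0.8154)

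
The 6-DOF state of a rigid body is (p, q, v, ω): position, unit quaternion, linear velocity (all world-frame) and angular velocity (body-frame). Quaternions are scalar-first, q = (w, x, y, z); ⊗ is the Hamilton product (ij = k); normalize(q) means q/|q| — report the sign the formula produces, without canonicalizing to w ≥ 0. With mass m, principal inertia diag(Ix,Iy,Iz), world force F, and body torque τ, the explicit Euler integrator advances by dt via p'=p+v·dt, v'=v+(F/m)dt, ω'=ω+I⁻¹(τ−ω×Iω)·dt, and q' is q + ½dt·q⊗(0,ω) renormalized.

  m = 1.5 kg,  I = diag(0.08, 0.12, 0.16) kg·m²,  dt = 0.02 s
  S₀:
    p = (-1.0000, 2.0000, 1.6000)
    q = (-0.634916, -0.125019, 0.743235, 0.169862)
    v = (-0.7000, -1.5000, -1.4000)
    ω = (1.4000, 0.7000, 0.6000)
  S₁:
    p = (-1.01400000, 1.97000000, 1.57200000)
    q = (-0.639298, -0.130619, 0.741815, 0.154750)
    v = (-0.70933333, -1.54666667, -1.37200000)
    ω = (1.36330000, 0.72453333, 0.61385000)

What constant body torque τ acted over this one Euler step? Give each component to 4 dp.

τ = (-0.1300, 0.0800, 0.1500)

ω₁ − ω₀ = (-0.03670000, 0.02453333, 0.01385000)
ω₀×(Iω₀) = (0.0168, -0.0672, 0.0392)
τ = I·(Δω/dt) + ω₀×(Iω₀) = (-0.1300, 0.0800, 0.1500)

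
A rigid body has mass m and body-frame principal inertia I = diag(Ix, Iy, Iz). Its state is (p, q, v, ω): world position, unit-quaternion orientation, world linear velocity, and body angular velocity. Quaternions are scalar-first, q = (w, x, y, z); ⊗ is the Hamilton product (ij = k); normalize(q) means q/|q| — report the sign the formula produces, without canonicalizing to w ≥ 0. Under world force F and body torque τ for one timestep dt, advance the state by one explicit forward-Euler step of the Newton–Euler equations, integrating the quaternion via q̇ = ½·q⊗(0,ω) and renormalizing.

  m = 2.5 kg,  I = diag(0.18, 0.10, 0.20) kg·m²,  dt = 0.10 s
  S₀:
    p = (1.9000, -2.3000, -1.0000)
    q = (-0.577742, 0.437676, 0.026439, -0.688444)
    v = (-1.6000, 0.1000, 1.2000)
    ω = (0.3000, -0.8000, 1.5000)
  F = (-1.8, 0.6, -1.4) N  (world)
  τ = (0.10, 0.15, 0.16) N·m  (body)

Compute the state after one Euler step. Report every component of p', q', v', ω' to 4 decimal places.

precession coupling ω×(Iω) = (-0.1200, -0.0090, 0.0192)
(τ − ω×Iω)/I = (1.2222, 1.5900, 0.7040)
ω' = ω + α·dt = (0.4222, -0.6410, 1.5704)
q⊗(0,ω) = (0.9225144, -0.6844193, -0.4008536, -1.2246855)
updated quaternion q' = (-0.5296, 0.4020, 0.0064, -0.7469)
a = (-0.7200, 0.2400, -0.5600)
p + v·dt = (1.7400, -2.2900, -0.8800)
new velocity v' = (-1.6720, 0.1240, 1.1440)

p' = (1.7400, -2.2900, -0.8800)
q' = (-0.5296, 0.4020, 0.0064, -0.7469)
v' = (-1.6720, 0.1240, 1.1440)
ω' = (0.4222, -0.6410, 1.5704)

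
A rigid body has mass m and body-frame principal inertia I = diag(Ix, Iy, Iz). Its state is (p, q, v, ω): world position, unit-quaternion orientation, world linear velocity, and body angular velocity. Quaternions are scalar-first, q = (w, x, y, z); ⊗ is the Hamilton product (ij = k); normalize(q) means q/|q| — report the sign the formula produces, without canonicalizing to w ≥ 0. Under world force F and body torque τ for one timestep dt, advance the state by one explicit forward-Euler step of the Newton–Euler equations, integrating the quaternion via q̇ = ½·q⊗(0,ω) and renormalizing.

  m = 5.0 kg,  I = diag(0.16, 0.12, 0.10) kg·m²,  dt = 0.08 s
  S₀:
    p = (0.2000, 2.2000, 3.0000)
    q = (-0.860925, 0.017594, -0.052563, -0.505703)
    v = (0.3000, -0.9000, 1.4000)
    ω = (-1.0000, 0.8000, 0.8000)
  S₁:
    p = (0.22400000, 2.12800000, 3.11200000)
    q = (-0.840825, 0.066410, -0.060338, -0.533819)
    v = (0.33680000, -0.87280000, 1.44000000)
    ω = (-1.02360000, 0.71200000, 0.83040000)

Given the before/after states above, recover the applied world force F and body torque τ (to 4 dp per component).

F = (2.3000, 1.7000, 2.5000)
τ = (-0.0600, -0.1800, 0.0700)

ω₁ − ω₀ = (-0.02360000, -0.08800000, 0.03040000)
precession coupling = (-0.0128, -0.0480, 0.0320)
applied torque τ = (-0.0600, -0.1800, 0.0700)
velocity change Δv = (0.03680000, 0.02720000, 0.04000000)
applied force F = (2.3000, 1.7000, 2.5000)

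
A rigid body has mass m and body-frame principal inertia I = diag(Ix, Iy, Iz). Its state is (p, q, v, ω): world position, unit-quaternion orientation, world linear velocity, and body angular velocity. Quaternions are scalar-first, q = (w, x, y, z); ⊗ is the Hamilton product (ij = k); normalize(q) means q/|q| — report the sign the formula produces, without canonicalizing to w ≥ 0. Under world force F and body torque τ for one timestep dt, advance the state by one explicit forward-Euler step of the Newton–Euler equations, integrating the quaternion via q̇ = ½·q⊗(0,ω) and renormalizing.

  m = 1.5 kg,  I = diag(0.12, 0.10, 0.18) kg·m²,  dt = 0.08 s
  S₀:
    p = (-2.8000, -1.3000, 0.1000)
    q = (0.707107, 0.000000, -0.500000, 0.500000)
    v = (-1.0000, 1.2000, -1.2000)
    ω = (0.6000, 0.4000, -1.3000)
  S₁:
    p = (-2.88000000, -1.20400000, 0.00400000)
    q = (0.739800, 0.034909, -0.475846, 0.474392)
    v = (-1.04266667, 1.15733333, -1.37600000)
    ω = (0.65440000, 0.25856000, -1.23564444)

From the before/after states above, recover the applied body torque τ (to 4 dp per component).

τ = (0.0400, -0.1300, 0.1400)

Δω = ω₁−ω₀ = (0.05440000, -0.14144000, 0.06435556)
precession coupling = (-0.0416, 0.0468, -0.0048)
applied torque τ = (0.0400, -0.1300, 0.1400)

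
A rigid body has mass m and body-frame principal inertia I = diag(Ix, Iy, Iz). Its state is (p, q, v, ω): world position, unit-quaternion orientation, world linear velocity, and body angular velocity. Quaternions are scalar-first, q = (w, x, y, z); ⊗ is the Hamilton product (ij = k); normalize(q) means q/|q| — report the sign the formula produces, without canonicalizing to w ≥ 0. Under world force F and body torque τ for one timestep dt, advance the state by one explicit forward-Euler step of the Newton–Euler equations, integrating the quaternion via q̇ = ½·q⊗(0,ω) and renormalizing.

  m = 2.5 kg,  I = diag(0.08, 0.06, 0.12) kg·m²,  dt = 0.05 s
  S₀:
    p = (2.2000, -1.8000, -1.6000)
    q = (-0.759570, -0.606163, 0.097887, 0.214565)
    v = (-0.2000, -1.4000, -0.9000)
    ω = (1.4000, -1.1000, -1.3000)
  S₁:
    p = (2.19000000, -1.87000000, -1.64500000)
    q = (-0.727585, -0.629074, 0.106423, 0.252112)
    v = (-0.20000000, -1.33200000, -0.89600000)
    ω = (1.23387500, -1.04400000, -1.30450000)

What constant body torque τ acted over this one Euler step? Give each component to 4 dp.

τ = (-0.1800, 0.1400, 0.0200)

ω₁ − ω₀ = (-0.16612500, 0.05600000, -0.00450000)
precession coupling = (0.0858, 0.0728, 0.0308)
applied torque τ = (-0.1800, 0.1400, 0.0200)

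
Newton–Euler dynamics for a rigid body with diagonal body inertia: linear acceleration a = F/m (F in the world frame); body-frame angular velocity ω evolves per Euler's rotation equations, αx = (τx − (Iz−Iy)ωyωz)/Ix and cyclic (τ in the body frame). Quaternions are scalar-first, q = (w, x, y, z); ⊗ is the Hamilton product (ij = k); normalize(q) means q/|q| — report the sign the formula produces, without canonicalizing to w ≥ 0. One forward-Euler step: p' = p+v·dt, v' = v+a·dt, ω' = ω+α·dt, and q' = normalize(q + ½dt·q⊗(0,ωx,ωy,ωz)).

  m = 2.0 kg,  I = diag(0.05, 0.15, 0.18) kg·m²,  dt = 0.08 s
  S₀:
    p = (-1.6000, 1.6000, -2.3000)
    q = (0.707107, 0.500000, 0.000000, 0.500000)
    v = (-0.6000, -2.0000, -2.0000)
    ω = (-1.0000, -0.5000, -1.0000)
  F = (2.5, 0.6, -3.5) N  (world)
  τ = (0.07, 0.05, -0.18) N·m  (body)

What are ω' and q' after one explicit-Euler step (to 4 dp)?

ω×(Iω) gyroscopic = (0.0150, -0.1300, 0.0500)
α = I⁻¹(τ − ω×Iω) = (1.1000, 1.2000, -1.2778)
new body rate ω' = (-0.9120, -0.4040, -1.1022)
q⊗(0,ω) = (1.0000000, -0.4571070, -0.3535535, -0.9571070)
q' = normalize(q + ½dt·q⊗(0,ω)) = (0.7458, 0.4809, -0.0141, 0.4609)

ω' = (-0.9120, -0.4040, -1.1022)
q' = (0.7458, 0.4809, -0.0141, 0.4609)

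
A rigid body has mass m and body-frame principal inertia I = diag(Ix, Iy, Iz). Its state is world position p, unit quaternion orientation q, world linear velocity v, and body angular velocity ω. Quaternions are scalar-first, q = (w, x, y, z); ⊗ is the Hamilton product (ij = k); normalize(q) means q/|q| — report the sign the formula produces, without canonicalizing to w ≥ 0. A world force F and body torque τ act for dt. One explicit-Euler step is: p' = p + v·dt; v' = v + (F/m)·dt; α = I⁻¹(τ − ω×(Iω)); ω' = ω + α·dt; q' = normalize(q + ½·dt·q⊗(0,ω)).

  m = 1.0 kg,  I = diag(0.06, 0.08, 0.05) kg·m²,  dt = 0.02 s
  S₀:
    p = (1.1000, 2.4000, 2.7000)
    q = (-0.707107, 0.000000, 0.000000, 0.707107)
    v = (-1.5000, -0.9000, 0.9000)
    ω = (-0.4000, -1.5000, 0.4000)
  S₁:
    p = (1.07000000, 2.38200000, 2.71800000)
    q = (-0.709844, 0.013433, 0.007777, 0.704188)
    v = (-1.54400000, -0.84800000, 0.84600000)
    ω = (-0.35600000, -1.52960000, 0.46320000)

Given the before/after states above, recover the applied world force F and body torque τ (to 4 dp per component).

F = (-2.2000, 2.6000, -2.7000)
τ = (0.1500, -0.1200, 0.1700)

v₁ − v₀ = (-0.04400000, 0.05200000, -0.05400000)
F = m·Δv/dt = (-2.2000, 2.6000, -2.7000)
rate change Δω = (0.04400000, -0.02960000, 0.06320000)
ω₀×(Iω₀) = (0.0180, -0.0016, 0.0120)
applied torque τ = (0.1500, -0.1200, 0.1700)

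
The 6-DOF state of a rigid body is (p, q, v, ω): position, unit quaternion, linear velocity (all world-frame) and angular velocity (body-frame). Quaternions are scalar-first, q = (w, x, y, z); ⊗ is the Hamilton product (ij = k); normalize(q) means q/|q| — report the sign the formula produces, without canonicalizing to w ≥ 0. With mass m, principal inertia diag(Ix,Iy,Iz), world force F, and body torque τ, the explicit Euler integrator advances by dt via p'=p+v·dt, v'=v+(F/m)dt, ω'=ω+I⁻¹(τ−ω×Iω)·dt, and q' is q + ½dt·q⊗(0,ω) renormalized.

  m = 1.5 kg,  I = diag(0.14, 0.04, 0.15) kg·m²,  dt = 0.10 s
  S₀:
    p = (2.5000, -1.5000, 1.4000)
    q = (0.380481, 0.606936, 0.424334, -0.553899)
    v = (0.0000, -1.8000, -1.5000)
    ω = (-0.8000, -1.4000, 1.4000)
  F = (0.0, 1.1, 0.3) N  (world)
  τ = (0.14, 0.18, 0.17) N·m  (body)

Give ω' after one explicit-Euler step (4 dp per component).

ω×(Iω) gyroscopic = (-0.2156, 0.0112, -0.1120)
angular accel α = (2.5400, 4.2200, 1.8800)
new body rate ω' = (-0.5460, -0.9780, 1.5880)

ω' = (-0.5460, -0.9780, 1.5880)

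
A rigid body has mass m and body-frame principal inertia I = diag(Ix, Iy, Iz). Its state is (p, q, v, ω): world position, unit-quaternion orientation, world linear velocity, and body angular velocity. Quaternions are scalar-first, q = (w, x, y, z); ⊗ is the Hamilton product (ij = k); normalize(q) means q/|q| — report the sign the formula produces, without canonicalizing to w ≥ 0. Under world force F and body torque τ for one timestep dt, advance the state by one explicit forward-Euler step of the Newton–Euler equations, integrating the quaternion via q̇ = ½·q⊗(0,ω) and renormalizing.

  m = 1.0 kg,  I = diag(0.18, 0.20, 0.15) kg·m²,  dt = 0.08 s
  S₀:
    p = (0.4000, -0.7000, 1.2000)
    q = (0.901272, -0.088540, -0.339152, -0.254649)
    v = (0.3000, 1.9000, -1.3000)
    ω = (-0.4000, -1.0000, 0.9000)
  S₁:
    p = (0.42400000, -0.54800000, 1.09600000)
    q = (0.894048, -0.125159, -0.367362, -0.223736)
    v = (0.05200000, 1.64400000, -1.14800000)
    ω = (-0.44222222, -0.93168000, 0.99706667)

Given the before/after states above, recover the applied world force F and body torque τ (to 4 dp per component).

F = (-3.1000, -3.2000, 1.9000)
τ = (-0.0500, 0.1600, 0.1900)

ω₁ − ω₀ = (-0.04222222, 0.06832000, 0.09706667)
τ = I·(Δω/dt) + ω₀×(Iω₀) = (-0.0500, 0.1600, 0.1900)
v₁ − v₀ = (-0.24800000, -0.25600000, 0.15200000)
m·(v₁−v₀)/dt = (-3.1000, -3.2000, 1.9000)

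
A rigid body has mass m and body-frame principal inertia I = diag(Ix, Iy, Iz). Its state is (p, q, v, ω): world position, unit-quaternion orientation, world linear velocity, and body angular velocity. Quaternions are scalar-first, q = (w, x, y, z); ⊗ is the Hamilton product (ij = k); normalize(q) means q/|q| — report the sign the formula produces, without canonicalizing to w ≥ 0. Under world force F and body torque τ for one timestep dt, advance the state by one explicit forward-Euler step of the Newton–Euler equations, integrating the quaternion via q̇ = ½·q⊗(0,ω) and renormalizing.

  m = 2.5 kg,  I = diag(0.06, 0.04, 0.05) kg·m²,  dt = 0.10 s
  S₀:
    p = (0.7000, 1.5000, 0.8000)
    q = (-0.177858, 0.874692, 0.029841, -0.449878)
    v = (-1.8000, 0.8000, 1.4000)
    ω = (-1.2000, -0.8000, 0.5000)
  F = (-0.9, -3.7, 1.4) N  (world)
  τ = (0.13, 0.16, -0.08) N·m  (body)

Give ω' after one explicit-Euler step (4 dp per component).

precession coupling ω×(Iω) = (-0.0040, -0.0060, -0.0192)
α = I⁻¹(τ − ω×Iω) = (2.2333, 4.1500, -1.2160)
new body rate ω' = (-0.9767, -0.3850, 0.3784)

ω' = (-0.9767, -0.3850, 0.3784)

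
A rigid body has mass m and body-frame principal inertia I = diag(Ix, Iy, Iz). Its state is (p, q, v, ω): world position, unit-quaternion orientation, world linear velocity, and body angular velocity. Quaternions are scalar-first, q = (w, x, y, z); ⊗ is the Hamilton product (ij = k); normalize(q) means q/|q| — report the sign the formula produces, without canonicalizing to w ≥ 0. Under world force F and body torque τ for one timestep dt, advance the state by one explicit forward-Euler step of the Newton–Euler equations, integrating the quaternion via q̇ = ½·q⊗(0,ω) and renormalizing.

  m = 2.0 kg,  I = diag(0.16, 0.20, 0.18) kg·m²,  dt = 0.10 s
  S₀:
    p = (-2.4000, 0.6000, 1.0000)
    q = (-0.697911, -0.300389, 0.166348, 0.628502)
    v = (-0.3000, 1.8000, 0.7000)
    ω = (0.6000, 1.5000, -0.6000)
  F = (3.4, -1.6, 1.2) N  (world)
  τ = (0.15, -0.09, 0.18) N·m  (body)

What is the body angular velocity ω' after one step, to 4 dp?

gyro term ω×Iω = (0.0180, 0.0072, 0.0360)
angular accel α = (0.8250, -0.4860, 0.8000)
new body rate ω' = (0.6825, 1.4514, -0.5200)

ω' = (0.6825, 1.4514, -0.5200)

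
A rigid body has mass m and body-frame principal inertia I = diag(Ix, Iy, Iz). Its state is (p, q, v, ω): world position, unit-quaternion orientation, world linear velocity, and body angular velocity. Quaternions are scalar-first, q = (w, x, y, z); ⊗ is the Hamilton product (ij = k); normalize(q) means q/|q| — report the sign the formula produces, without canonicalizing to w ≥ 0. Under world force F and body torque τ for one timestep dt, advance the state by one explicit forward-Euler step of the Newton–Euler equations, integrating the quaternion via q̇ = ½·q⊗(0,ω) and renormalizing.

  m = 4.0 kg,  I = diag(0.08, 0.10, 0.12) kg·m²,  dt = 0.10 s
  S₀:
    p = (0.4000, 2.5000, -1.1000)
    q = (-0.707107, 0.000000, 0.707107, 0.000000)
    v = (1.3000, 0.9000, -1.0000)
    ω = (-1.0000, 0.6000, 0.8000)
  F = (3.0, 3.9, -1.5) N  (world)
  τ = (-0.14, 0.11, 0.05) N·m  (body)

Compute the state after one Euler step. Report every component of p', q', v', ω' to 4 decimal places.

angular accel α = (-1.8700, 0.7800, 0.5167)
ω + α·dt = (-1.1870, 0.6780, 0.8517)
Hamilton product q⊗(0,ω) = (-0.4242642, 1.2727926, -0.4242642, 0.1414214)
q + ½dt·q⊗(0,ω), renormalized = (-0.7265, 0.0635, 0.6842, 0.0071)
a = F/m = (0.7500, 0.9750, -0.3750)
p' = p + v·dt = (0.5300, 2.5900, -1.2000)
v' = v + a·dt = (1.3750, 0.9975, -1.0375)

p' = (0.5300, 2.5900, -1.2000)
q' = (-0.7265, 0.0635, 0.6842, 0.0071)
v' = (1.3750, 0.9975, -1.0375)
ω' = (-1.1870, 0.6780, 0.8517)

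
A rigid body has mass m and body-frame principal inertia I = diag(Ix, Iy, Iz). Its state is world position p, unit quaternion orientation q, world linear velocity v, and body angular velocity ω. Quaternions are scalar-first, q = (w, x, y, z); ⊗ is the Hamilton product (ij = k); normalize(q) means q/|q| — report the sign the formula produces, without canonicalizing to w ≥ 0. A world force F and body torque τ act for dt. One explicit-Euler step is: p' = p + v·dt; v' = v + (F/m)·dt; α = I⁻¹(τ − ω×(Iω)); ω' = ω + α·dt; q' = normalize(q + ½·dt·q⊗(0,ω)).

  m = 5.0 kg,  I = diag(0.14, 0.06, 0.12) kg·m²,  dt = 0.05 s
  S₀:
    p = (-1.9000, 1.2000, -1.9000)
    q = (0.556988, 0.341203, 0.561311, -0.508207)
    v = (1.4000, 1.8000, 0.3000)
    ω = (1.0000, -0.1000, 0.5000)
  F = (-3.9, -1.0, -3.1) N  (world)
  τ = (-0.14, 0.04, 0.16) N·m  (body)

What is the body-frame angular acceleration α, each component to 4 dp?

α = (-0.9786, 0.5000, 1.2667)

precession coupling ω×(Iω) = (-0.0030, 0.0100, 0.0080)
angular accel α = (-0.9786, 0.5000, 1.2667)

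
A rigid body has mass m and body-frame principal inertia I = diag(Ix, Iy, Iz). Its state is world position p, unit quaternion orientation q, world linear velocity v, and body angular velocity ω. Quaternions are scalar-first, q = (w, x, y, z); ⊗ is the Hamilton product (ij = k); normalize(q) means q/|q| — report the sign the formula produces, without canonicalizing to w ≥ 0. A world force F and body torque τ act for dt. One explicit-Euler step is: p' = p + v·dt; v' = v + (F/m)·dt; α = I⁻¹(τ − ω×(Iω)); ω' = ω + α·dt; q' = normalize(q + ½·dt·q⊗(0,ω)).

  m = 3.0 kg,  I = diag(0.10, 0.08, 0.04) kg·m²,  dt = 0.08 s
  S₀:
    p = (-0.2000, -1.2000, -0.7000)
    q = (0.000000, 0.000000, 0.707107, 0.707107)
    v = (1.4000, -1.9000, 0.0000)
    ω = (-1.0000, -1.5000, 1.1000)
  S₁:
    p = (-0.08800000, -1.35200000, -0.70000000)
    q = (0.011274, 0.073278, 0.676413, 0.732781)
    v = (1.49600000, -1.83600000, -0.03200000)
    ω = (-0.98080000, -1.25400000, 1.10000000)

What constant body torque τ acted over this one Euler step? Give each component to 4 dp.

τ = (0.0900, 0.1800, -0.0300)

ω₁ − ω₀ = (0.01920000, 0.24600000, 0.00000000)
precession coupling = (0.0660, -0.0660, -0.0300)
I·α + gyro = (0.0900, 0.1800, -0.0300)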